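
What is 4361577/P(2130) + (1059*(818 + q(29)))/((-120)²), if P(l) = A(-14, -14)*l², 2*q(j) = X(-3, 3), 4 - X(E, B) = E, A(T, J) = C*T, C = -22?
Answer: 272890351/4516736 ≈ 60.418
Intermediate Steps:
A(T, J) = -22*T
X(E, B) = 4 - E
q(j) = 7/2 (q(j) = (4 - 1*(-3))/2 = (4 + 3)/2 = (½)*7 = 7/2)
P(l) = 308*l² (P(l) = (-22*(-14))*l² = 308*l²)
4361577/P(2130) + (1059*(818 + q(29)))/((-120)²) = 4361577/((308*2130²)) + (1059*(818 + 7/2))/((-120)²) = 4361577/((308*4536900)) + (1059*(1643/2))/14400 = 4361577/1397365200 + (1739937/2)*(1/14400) = 4361577*(1/1397365200) + 579979/9600 = 132169/42344400 + 579979/9600 = 272890351/4516736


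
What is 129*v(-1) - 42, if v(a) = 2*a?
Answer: -300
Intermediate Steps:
129*v(-1) - 42 = 129*(2*(-1)) - 42 = 129*(-2) - 42 = -258 - 42 = -300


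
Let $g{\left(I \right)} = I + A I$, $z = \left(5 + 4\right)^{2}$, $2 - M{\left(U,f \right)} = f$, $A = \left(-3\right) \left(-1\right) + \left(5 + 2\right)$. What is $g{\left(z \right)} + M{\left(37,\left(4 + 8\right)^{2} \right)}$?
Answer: $749$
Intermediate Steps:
$A = 10$ ($A = 3 + 7 = 10$)
$M{\left(U,f \right)} = 2 - f$
$z = 81$ ($z = 9^{2} = 81$)
$g{\left(I \right)} = 11 I$ ($g{\left(I \right)} = I + 10 I = 11 I$)
$g{\left(z \right)} + M{\left(37,\left(4 + 8\right)^{2} \right)} = 11 \cdot 81 + \left(2 - \left(4 + 8\right)^{2}\right) = 891 + \left(2 - 12^{2}\right) = 891 + \left(2 - 144\right) = 891 - 142 = 749$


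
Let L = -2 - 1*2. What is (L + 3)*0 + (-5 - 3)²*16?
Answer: 1024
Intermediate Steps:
L = -4 (L = -2 - 2 = -4)
(L + 3)*0 + (-5 - 3)²*16 = (-4 + 3)*0 + (-5 - 3)²*16 = -1*0 + (-8)²*16 = 0 + 64*16 = 0 + 1024 = 1024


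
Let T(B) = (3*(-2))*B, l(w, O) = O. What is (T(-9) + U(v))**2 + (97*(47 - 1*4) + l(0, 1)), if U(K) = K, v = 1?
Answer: 7197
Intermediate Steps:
T(B) = -6*B
(T(-9) + U(v))**2 + (97*(47 - 1*4) + l(0, 1)) = (-6*(-9) + 1)**2 + (97*(47 - 1*4) + 1) = (54 + 1)**2 + (97*(47 - 4) + 1) = 55**2 + (97*43 + 1) = 3025 + (4171 + 1) = 3025 + 4172 = 7197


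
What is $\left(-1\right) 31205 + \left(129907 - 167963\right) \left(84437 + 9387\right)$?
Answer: $-3570597349$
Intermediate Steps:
$\left(-1\right) 31205 + \left(129907 - 167963\right) \left(84437 + 9387\right) = -31205 - 3570566144 = -3570597349$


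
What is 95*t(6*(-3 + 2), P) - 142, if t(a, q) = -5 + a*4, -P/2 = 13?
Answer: -2897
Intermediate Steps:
P = -26 (P = -2*13 = -26)
t(a, q) = -5 + 4*a
95*t(6*(-3 + 2), P) - 142 = 95*(-5 + 4*(6*(-3 + 2))) - 142 = 95*(-5 + 4*(6*(-1))) - 142 = 95*(-5 + 4*(-6)) - 142 = 95*(-5 - 24) - 142 = 95*(-29) - 142 = -2755 - 142 = -2897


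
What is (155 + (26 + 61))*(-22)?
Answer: -5324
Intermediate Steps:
(155 + (26 + 61))*(-22) = (155 + 87)*(-22) = 242*(-22) = -5324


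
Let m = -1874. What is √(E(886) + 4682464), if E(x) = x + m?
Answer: 18*√14449 ≈ 2163.7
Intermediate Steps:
E(x) = -1874 + x (E(x) = x - 1874 = -1874 + x)
√(E(886) + 4682464) = √((-1874 + 886) + 4682464) = √(-988 + 4682464) = √4681476 = 18*√14449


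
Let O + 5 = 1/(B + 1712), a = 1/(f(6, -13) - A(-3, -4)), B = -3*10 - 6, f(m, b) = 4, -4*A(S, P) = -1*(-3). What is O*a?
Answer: -441/419 ≈ -1.0525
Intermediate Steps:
A(S, P) = -¾ (A(S, P) = -(-1)*(-3)/4 = -¼*3 = -¾)
B = -36 (B = -30 - 6 = -36)
a = 4/19 (a = 1/(4 - 1*(-¾)) = 1/(4 + ¾) = 1/(19/4) = 4/19 ≈ 0.21053)
O = -8379/1676 (O = -5 + 1/(-36 + 1712) = -5 + 1/1676 = -8379/1676 ≈ -4.9994)
O*a = -8379/1676*4/19 = -441/419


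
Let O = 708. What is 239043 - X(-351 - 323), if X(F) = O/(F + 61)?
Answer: 146534067/613 ≈ 2.3904e+5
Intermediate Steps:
X(F) = 708/(61 + F) (X(F) = 708/(F + 61) = 708/(61 + F))
239043 - X(-351 - 323) = 239043 - 708/(61 + (-351 - 323)) = 239043 - 708/(61 - 674) = 239043 - 708/(-613) = 239043 - 708*(-1)/613 = 239043 - 1*(-708/613) = 239043 + 708/613 = 146534067/613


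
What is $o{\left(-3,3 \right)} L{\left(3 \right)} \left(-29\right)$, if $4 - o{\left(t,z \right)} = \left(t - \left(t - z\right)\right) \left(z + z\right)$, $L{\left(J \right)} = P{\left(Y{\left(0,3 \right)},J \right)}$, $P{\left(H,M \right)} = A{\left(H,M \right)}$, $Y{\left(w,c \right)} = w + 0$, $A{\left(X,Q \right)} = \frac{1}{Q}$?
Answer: $\frac{406}{3} \approx 135.33$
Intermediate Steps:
$Y{\left(w,c \right)} = w$
$P{\left(H,M \right)} = \frac{1}{M}$
$L{\left(J \right)} = \frac{1}{J}$
$o{\left(t,z \right)} = 4 - 2 z^{2}$ ($o{\left(t,z \right)} = 4 - \left(t - \left(t - z\right)\right) \left(z + z\right) = 4 - z 2 z = 4 - 2 z^{2}$)
$o{\left(-3,3 \right)} L{\left(3 \right)} \left(-29\right) = \frac{4 - 2 \cdot 3^{2}}{3} \left(-29\right) = \left(4 - 18\right) \frac{1}{3} \left(-29\right) = \left(-14\right) \frac{1}{3} \left(-29\right) = \left(- \frac{14}{3}\right) \left(-29\right) = \frac{406}{3}$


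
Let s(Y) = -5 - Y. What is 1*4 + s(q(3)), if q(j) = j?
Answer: -4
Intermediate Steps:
1*4 + s(q(3)) = 1*4 + (-5 - 1*3) = 4 + (-5 - 3) = 4 - 8 = -4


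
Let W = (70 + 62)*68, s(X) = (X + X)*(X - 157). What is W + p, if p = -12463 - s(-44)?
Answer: -21175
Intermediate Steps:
s(X) = 2*X*(-157 + X) (s(X) = (2*X)*(-157 + X) = 2*X*(-157 + X))
p = -30151 (p = -12463 - 2*(-44)*(-157 - 44) = -12463 - 2*(-44)*(-201) = -12463 - 1*17688 = -12463 - 17688 = -30151)
W = 8976 (W = 132*68 = 8976)
W + p = 8976 - 30151 = -21175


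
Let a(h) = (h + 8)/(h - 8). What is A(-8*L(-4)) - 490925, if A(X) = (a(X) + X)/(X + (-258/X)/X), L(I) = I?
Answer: -23939905913/48765 ≈ -4.9092e+5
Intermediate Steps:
a(h) = (8 + h)/(-8 + h)
A(X) = (X + (8 + X)/(-8 + X))/(X - 258/X²) (A(X) = ((8 + X)/(-8 + X) + X)/(X + (-258/X)/X) = (X + (8 + X)/(-8 + X))/(X - 258/X²))
A(-8*L(-4)) - 490925 = (-8*(-4))²*(8 - 8*(-4) + (-8*(-4))*(-8 - 8*(-4)))/((-258 + (-8*(-4))³)*(-8 - 8*(-4))) - 490925 = 32²*(8 + 32 + 32*(-8 + 32))/((-258 + 32³)*(-8 + 32)) - 490925 = 1024*(8 + 32 + 32*24)/((-258 + 32768)*24) - 490925 = 1024*(1/24)*(8 + 32 + 768)/32510 - 490925 = 1024*(1/32510)*(1/24)*808 - 490925 = 51712/48765 - 490925 = -23939905913/48765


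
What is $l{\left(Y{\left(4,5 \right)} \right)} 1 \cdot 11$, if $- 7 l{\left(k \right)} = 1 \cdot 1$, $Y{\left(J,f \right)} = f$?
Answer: $- \frac{11}{7} \approx -1.5714$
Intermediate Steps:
$l{\left(k \right)} = - \frac{1}{7}$ ($l{\left(k \right)} = - \frac{1 \cdot 1}{7} = \left(- \frac{1}{7}\right) 1 = - \frac{1}{7}$)
$l{\left(Y{\left(4,5 \right)} \right)} 1 \cdot 11 = \left(- \frac{1}{7}\right) 1 \cdot 11 = \left(- \frac{1}{7}\right) 11 = - \frac{11}{7}$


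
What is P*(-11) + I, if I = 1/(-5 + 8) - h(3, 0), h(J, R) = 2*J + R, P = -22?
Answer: 709/3 ≈ 236.33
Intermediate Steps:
h(J, R) = R + 2*J
I = -17/3 (I = 1/(-5 + 8) - (0 + 2*3) = 1/3 - (0 + 6) = ⅓ - 1*6 = ⅓ - 6 = -17/3 ≈ -5.6667)
P*(-11) + I = -22*(-11) - 17/3 = 242 - 17/3 = 709/3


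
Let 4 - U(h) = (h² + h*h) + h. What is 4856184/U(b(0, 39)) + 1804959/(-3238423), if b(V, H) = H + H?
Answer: -7874237132955/19822387183 ≈ -397.24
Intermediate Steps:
b(V, H) = 2*H
U(h) = 4 - h - 2*h² (U(h) = 4 - ((h² + h*h) + h) = 4 - ((h² + h²) + h) = 4 - (2*h² + h) = 4 - (h + 2*h²) = 4 + (-h - 2*h²) = 4 - h - 2*h²)
4856184/U(b(0, 39)) + 1804959/(-3238423) = 4856184/(4 - 2*39 - 2*(2*39)²) + 1804959/(-3238423) = 4856184/(4 - 1*78 - 2*78²) + 1804959*(-1/3238423) = 4856184/(4 - 78 - 2*6084) - 1804959/3238423 = 4856184/(4 - 78 - 12168) - 1804959/3238423 = 4856184/(-12242) - 1804959/3238423 = 4856184*(-1/12242) - 1804959/3238423 = -2428092/6121 - 1804959/3238423 = -7874237132955/19822387183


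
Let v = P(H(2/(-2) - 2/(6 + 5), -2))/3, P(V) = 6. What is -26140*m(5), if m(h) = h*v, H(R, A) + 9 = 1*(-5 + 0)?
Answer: -261400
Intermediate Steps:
H(R, A) = -14 (H(R, A) = -9 + 1*(-5 + 0) = -9 + 1*(-5) = -9 - 5 = -14)
v = 2 (v = 6/3 = 6*(1/3) = 2)
m(h) = 2*h (m(h) = h*2 = 2*h)
-26140*m(5) = -52280*5 = -26140*10 = -261400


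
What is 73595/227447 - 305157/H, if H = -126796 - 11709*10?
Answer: 87355834349/55471139042 ≈ 1.5748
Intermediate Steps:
H = -243886 (H = -126796 - 117090 = -243886)
73595/227447 - 305157/H = 73595/227447 - 305157/(-243886) = 73595*(1/227447) - 305157*(-1/243886) = 73595/227447 + 305157/243886 = 87355834349/55471139042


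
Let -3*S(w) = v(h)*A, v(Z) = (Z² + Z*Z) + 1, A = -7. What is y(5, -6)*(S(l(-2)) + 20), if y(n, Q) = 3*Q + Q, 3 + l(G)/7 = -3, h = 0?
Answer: -536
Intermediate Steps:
l(G) = -42 (l(G) = -21 + 7*(-3) = -21 - 21 = -42)
y(n, Q) = 4*Q
v(Z) = 1 + 2*Z² (v(Z) = (Z² + Z²) + 1 = 2*Z² + 1 = 1 + 2*Z²)
S(w) = 7/3 (S(w) = -(1 + 2*0²)*(-7)/3 = -(1 + 2*0)*(-7)/3 = -(1 + 0)*(-7)/3 = -(-7)/3 = -⅓*(-7) = 7/3)
y(5, -6)*(S(l(-2)) + 20) = (4*(-6))*(7/3 + 20) = -24*67/3 = -536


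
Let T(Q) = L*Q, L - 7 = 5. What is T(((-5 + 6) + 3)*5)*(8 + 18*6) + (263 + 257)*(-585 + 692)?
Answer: 83480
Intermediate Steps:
L = 12 (L = 7 + 5 = 12)
T(Q) = 12*Q
T(((-5 + 6) + 3)*5)*(8 + 18*6) + (263 + 257)*(-585 + 692) = (12*(((-5 + 6) + 3)*5))*(8 + 18*6) + (263 + 257)*(-585 + 692) = (12*((1 + 3)*5))*(8 + 108) + 520*107 = (12*(4*5))*116 + 55640 = (12*20)*116 + 55640 = 240*116 + 55640 = 27840 + 55640 = 83480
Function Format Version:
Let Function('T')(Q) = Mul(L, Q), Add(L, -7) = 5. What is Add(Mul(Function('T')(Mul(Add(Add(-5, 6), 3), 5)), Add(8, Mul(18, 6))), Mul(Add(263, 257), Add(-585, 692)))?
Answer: 83480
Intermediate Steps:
L = 12 (L = Add(7, 5) = 12)
Function('T')(Q) = Mul(12, Q)
Add(Mul(Function('T')(Mul(Add(Add(-5, 6), 3), 5)), Add(8, Mul(18, 6))), Mul(Add(263, 257), Add(-585, 692))) = Add(Mul(Mul(12, Mul(Add(Add(-5, 6), 3), 5)), Add(8, Mul(18, 6))), Mul(Add(263, 257), Add(-585, 692))) = Add(Mul(Mul(12, Mul(Add(1, 3), 5)), Add(8, 108)), Mul(520, 107)) = Add(Mul(Mul(12, Mul(4, 5)), 116), 55640) = Add(Mul(Mul(12, 20), 116), 55640) = Add(Mul(240, 116), 55640) = Add(27840, 55640) = 83480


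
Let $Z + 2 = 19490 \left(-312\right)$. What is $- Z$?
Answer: $6080882$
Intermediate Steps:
$Z = -6080882$ ($Z = -2 + 19490 \left(-312\right) = -2 - 6080880 = -6080882$)
$- Z = \left(-1\right) \left(-6080882\right) = 6080882$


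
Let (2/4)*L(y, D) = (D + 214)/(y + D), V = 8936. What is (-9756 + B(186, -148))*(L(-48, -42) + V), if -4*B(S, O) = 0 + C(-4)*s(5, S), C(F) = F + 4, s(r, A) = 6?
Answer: -435711632/5 ≈ -8.7142e+7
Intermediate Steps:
L(y, D) = 2*(214 + D)/(D + y) (L(y, D) = 2*((D + 214)/(y + D)) = 2*((214 + D)/(D + y)) = 2*(214 + D)/(D + y))
C(F) = 4 + F
B(S, O) = 0 (B(S, O) = -(0 + (4 - 4)*6)/4 = -(0 + 0*6)/4 = -(0 + 0)/4 = -¼*0 = 0)
(-9756 + B(186, -148))*(L(-48, -42) + V) = (-9756 + 0)*(2*(214 - 42)/(-42 - 48) + 8936) = -9756*(2*172/(-90) + 8936) = -9756*(2*(-1/90)*172 + 8936) = -9756*(-172/45 + 8936) = -9756*401948/45 = -435711632/5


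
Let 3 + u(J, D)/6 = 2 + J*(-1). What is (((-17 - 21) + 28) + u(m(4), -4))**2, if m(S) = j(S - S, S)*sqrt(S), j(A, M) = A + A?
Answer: 256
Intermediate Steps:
j(A, M) = 2*A
m(S) = 0 (m(S) = (2*(S - S))*sqrt(S) = (2*0)*sqrt(S) = 0*sqrt(S) = 0)
u(J, D) = -6 - 6*J (u(J, D) = -18 + 6*(2 + J*(-1)) = -18 + 6*(2 - J) = -18 + (12 - 6*J) = -6 - 6*J)
(((-17 - 21) + 28) + u(m(4), -4))**2 = (((-17 - 21) + 28) + (-6 - 6*0))**2 = ((-38 + 28) + (-6 + 0))**2 = (-10 - 6)**2 = (-16)**2 = 256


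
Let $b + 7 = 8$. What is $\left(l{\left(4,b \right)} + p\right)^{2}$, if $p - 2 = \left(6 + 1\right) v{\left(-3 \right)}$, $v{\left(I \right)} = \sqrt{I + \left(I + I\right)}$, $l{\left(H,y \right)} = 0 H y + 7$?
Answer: $-360 + 378 i \approx -360.0 + 378.0 i$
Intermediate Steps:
$b = 1$ ($b = -7 + 8 = 1$)
$l{\left(H,y \right)} = 7$ ($l{\left(H,y \right)} = 0 y + 7 = 0 + 7 = 7$)
$v{\left(I \right)} = \sqrt{3} \sqrt{I}$ ($v{\left(I \right)} = \sqrt{I + 2 I} = \sqrt{3 I} = \sqrt{3} \sqrt{I}$)
$p = 2 + 21 i$ ($p = 2 + \left(6 + 1\right) \sqrt{3} \sqrt{-3} = 2 + 7 \sqrt{3} i \sqrt{3} = 2 + 7 \cdot 3 i = 2 + 21 i \approx 2.0 + 21.0 i$)
$\left(l{\left(4,b \right)} + p\right)^{2} = \left(7 + \left(2 + 21 i\right)\right)^{2} = \left(9 + 21 i\right)^{2}$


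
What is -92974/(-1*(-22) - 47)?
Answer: 92974/25 ≈ 3719.0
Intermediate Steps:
-92974/(-1*(-22) - 47) = -92974/(22 - 47) = -92974/(-25) = -1/25*(-92974) = 92974/25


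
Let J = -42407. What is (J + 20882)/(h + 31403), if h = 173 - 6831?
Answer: -615/707 ≈ -0.86987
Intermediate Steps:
h = -6658
(J + 20882)/(h + 31403) = (-42407 + 20882)/(-6658 + 31403) = -21525/24745 = -21525*1/24745 = -615/707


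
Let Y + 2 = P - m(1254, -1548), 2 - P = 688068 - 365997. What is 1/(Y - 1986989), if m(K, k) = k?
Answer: -1/2307512 ≈ -4.3337e-7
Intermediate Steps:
P = -322069 (P = 2 - (688068 - 365997) = 2 - 1*322071 = 2 - 322071 = -322069)
Y = -320523 (Y = -2 + (-322069 - 1*(-1548)) = -2 + (-322069 + 1548) = -2 - 320521 = -320523)
1/(Y - 1986989) = 1/(-320523 - 1986989) = 1/(-2307512) = -1/2307512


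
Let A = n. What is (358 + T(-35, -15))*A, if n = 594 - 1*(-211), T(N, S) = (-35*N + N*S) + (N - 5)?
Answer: 1664740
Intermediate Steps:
T(N, S) = -5 - 34*N + N*S (T(N, S) = (-35*N + N*S) + (-5 + N) = -5 - 34*N + N*S)
n = 805 (n = 594 + 211 = 805)
A = 805
(358 + T(-35, -15))*A = (358 + (-5 - 34*(-35) - 35*(-15)))*805 = (358 + (-5 + 1190 + 525))*805 = (358 + 1710)*805 = 2068*805 = 1664740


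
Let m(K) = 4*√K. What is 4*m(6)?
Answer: 16*√6 ≈ 39.192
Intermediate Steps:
4*m(6) = 4*(4*√6) = 16*√6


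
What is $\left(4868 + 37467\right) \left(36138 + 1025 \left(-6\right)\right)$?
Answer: $1269541980$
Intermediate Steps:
$\left(4868 + 37467\right) \left(36138 + 1025 \left(-6\right)\right) = 42335 \left(36138 - 6150\right) = 42335 \cdot 29988 = 1269541980$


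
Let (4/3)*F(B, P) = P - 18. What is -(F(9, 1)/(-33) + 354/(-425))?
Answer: 8351/18700 ≈ 0.44658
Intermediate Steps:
F(B, P) = -27/2 + 3*P/4 (F(B, P) = 3*(P - 18)/4 = 3*(-18 + P)/4 = -27/2 + 3*P/4)
-(F(9, 1)/(-33) + 354/(-425)) = -((-27/2 + (3/4)*1)/(-33) + 354/(-425)) = -((-27/2 + 3/4)*(-1/33) + 354*(-1/425)) = -(-51/4*(-1/33) - 354/425) = -(17/44 - 354/425) = -1*(-8351/18700) = 8351/18700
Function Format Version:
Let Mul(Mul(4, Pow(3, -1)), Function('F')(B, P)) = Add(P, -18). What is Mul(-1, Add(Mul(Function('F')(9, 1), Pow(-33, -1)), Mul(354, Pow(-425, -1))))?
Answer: Rational(8351, 18700) ≈ 0.44658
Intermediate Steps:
Function('F')(B, P) = Add(Rational(-27, 2), Mul(Rational(3, 4), P)) (Function('F')(B, P) = Mul(Rational(3, 4), Add(P, -18)) = Mul(Rational(3, 4), Add(-18, P)) = Add(Rational(-27, 2), Mul(Rational(3, 4), P)))
Mul(-1, Add(Mul(Function('F')(9, 1), Pow(-33, -1)), Mul(354, Pow(-425, -1)))) = Mul(-1, Add(Mul(Add(Rational(-27, 2), Mul(Rational(3, 4), 1)), Pow(-33, -1)), Mul(354, Pow(-425, -1)))) = Mul(-1, Add(Mul(Add(Rational(-27, 2), Rational(3, 4)), Rational(-1, 33)), Mul(354, Rational(-1, 425)))) = Mul(-1, Add(Mul(Rational(-51, 4), Rational(-1, 33)), Rational(-354, 425))) = Mul(-1, Add(Rational(17, 44), Rational(-354, 425))) = Mul(-1, Rational(-8351, 18700)) = Rational(8351, 18700)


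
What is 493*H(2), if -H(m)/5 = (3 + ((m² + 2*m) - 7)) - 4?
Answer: 0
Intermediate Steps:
H(m) = 40 - 10*m - 5*m² (H(m) = -5*((3 + ((m² + 2*m) - 7)) - 4) = -5*((3 + (-7 + m² + 2*m)) - 4) = -5*((-4 + m² + 2*m) - 4) = -5*(-8 + m² + 2*m) = 40 - 10*m - 5*m²)
493*H(2) = 493*(40 - 10*2 - 5*2²) = 493*(40 - 20 - 5*4) = 493*(40 - 20 - 20) = 493*0 = 0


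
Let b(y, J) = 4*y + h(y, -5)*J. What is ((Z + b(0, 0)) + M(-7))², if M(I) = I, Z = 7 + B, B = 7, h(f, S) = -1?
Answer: 49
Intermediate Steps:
b(y, J) = -J + 4*y (b(y, J) = 4*y - J = -J + 4*y)
Z = 14 (Z = 7 + 7 = 14)
((Z + b(0, 0)) + M(-7))² = ((14 + (-1*0 + 4*0)) - 7)² = ((14 + (0 + 0)) - 7)² = ((14 + 0) - 7)² = (14 - 7)² = 7² = 49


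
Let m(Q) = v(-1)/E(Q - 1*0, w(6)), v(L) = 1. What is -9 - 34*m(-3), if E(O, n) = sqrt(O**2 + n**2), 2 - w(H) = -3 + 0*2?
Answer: -9 - sqrt(34) ≈ -14.831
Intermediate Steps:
w(H) = 5 (w(H) = 2 - (-3 + 0*2) = 2 - (-3 + 0) = 2 - 1*(-3) = 2 + 3 = 5)
m(Q) = 1/sqrt(25 + Q**2) (m(Q) = 1/sqrt((Q - 1*0)**2 + 5**2) = 1/sqrt((Q + 0)**2 + 25) = 1/sqrt(Q**2 + 25) = 1/sqrt(25 + Q**2))
-9 - 34*m(-3) = -9 - 34/sqrt(25 + (-3)**2) = -9 - 34/sqrt(25 + 9) = -9 - sqrt(34)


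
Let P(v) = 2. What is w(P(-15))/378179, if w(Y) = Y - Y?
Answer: 0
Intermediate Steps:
w(Y) = 0
w(P(-15))/378179 = 0/378179 = 0*(1/378179) = 0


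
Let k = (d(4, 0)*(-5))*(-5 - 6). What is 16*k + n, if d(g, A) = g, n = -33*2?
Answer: 3454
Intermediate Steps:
n = -66
k = 220 (k = (4*(-5))*(-5 - 6) = -20*(-11) = 220)
16*k + n = 16*220 - 66 = 3520 - 66 = 3454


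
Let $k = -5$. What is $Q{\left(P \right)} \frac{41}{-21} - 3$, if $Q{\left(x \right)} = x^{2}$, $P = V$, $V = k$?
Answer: $- \frac{1088}{21} \approx -51.81$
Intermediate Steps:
$V = -5$
$P = -5$
$Q{\left(P \right)} \frac{41}{-21} - 3 = \left(-5\right)^{2} \frac{41}{-21} - 3 = 25 \cdot 41 \left(- \frac{1}{21}\right) - 3 = 25 \left(- \frac{41}{21}\right) - 3 = - \frac{1025}{21} - 3 = - \frac{1088}{21}$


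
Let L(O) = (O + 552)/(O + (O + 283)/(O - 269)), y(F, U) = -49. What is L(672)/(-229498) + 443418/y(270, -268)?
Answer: -13828190092582386/1528087073471 ≈ -9049.3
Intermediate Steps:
L(O) = (552 + O)/(O + (283 + O)/(-269 + O))
L(672)/(-229498) + 443418/y(270, -268) = ((-148488 + 672² + 283*672)/(283 + 672² - 268*672))/(-229498) + 443418/(-49) = ((-148488 + 451584 + 190176)/(283 + 451584 - 180096))*(-1/229498) + 443418*(-1/49) = (493272/271771)*(-1/229498) - 443418/49 = -246636/31185450479 - 443418/49 = -13828190092582386/1528087073471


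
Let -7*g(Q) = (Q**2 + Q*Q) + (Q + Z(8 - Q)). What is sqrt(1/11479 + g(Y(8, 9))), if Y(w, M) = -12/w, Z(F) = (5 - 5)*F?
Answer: I*sqrt(2766553790)/80353 ≈ 0.65459*I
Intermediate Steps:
Z(F) = 0 (Z(F) = 0*F = 0)
g(Q) = -2*Q**2/7 - Q/7 (g(Q) = -((Q**2 + Q*Q) + (Q + 0))/7 = -((Q**2 + Q**2) + Q)/7 = -(2*Q**2 + Q)/7 = -(Q + 2*Q**2)/7 = -2*Q**2/7 - Q/7)
sqrt(1/11479 + g(Y(8, 9))) = sqrt(1/11479 + (-12/8)*(-1 - (-24)/8)/7) = sqrt(1/11479 + (-12*1/8)*(-1 - (-24)/8)/7) = sqrt(1/11479 + (1/7)*(-3/2)*(-1 - 2*(-3/2))) = sqrt(1/11479 + (1/7)*(-3/2)*(-1 + 3)) = sqrt(1/11479 + (1/7)*(-3/2)*2) = sqrt(1/11479 - 3/7) = sqrt(-34430/80353) = I*sqrt(2766553790)/80353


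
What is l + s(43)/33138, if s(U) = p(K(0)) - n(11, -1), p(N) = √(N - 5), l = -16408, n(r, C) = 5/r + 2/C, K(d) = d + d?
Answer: -5981011327/364518 + I*√5/33138 ≈ -16408.0 + 6.7477e-5*I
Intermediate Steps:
K(d) = 2*d
n(r, C) = 2/C + 5/r
p(N) = √(-5 + N)
s(U) = 17/11 + I*√5 (s(U) = √(-5 + 2*0) - (2/(-1) + 5/11) = √(-5 + 0) - (2*(-1) + 5*(1/11)) = √(-5) - (-2 + 5/11) = I*√5 - 1*(-17/11) = I*√5 + 17/11 = 17/11 + I*√5)
l + s(43)/33138 = -16408 + (17/11 + I*√5)/33138 = -16408 + (17/11 + I*√5)*(1/33138) = -16408 + (17/364518 + I*√5/33138) = -5981011327/364518 + I*√5/33138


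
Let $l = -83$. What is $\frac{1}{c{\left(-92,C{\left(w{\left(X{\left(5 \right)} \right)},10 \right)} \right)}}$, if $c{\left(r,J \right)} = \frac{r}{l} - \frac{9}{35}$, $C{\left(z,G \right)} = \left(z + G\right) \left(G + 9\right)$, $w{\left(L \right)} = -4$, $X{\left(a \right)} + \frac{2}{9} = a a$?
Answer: $\frac{2905}{2473} \approx 1.1747$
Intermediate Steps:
$X{\left(a \right)} = - \frac{2}{9} + a^{2}$ ($X{\left(a \right)} = - \frac{2}{9} + a a = - \frac{2}{9} + a^{2}$)
$C{\left(z,G \right)} = \left(9 + G\right) \left(G + z\right)$ ($C{\left(z,G \right)} = \left(G + z\right) \left(9 + G\right) = \left(9 + G\right) \left(G + z\right)$)
$c{\left(r,J \right)} = - \frac{9}{35} - \frac{r}{83}$ ($c{\left(r,J \right)} = \frac{r}{-83} - \frac{9}{35} = r \left(- \frac{1}{83}\right) - \frac{9}{35} = - \frac{r}{83} - \frac{9}{35} = - \frac{9}{35} - \frac{r}{83}$)
$\frac{1}{c{\left(-92,C{\left(w{\left(X{\left(5 \right)} \right)},10 \right)} \right)}} = \frac{1}{- \frac{9}{35} - - \frac{92}{83}} = \frac{1}{- \frac{9}{35} + \frac{92}{83}} = \frac{1}{\frac{2473}{2905}} = \frac{2905}{2473}$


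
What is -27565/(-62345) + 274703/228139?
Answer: 126567622/76882843 ≈ 1.6462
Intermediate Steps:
-27565/(-62345) + 274703/228139 = -27565*(-1/62345) + 274703*(1/228139) = 149/337 + 274703/228139 = 126567622/76882843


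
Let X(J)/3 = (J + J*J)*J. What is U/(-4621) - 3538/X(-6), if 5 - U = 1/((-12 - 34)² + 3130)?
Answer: 10719150556/1636319205 ≈ 6.5508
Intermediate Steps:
U = 26229/5246 (U = 5 - 1/((-12 - 34)² + 3130) = 5 - 1/((-46)² + 3130) = 5 - 1/(2116 + 3130) = 5 - 1/5246 = 26229/5246 ≈ 4.9998)
X(J) = 3*J*(J + J²) (X(J) = 3*((J + J*J)*J) = 3*((J + J²)*J) = 3*(J*(J + J²)) = 3*J*(J + J²))
U/(-4621) - 3538/X(-6) = (26229/5246)/(-4621) - 3538*1/(108*(1 - 6)) = (26229/5246)*(-1/4621) - 3538/(3*36*(-5)) = -26229/24241766 - 3538/(-540) = -26229/24241766 - 3538*(-1/540) = -26229/24241766 + 1769/270 = 10719150556/1636319205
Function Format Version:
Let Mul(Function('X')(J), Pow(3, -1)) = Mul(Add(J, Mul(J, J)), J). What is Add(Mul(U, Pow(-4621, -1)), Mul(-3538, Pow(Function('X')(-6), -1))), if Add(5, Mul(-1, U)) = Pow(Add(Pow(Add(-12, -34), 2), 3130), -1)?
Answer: Rational(10719150556, 1636319205) ≈ 6.5508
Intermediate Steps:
U = Rational(26229, 5246) (U = Add(5, Mul(-1, Pow(Add(Pow(Add(-12, -34), 2), 3130), -1))) = Add(5, Mul(-1, Pow(Add(Pow(-46, 2), 3130), -1))) = Add(5, Mul(-1, Pow(Add(2116, 3130), -1))) = Add(5, Mul(-1, Pow(5246, -1))) = Add(5, Mul(-1, Rational(1, 5246))) = Add(5, Rational(-1, 5246)) = Rational(26229, 5246) ≈ 4.9998)
Function('X')(J) = Mul(3, J, Add(J, Pow(J, 2))) (Function('X')(J) = Mul(3, Mul(Add(J, Mul(J, J)), J)) = Mul(3, Mul(Add(J, Pow(J, 2)), J)) = Mul(3, Mul(J, Add(J, Pow(J, 2)))) = Mul(3, J, Add(J, Pow(J, 2))))
Add(Mul(U, Pow(-4621, -1)), Mul(-3538, Pow(Function('X')(-6), -1))) = Add(Mul(Rational(26229, 5246), Pow(-4621, -1)), Mul(-3538, Pow(Mul(3, Pow(-6, 2), Add(1, -6)), -1))) = Add(Mul(Rational(26229, 5246), Rational(-1, 4621)), Mul(-3538, Pow(Mul(3, 36, -5), -1))) = Add(Rational(-26229, 24241766), Mul(-3538, Pow(-540, -1))) = Add(Rational(-26229, 24241766), Mul(-3538, Rational(-1, 540))) = Add(Rational(-26229, 24241766), Rational(1769, 270)) = Rational(10719150556, 1636319205)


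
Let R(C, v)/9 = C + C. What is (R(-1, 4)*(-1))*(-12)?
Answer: -216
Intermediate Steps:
R(C, v) = 18*C (R(C, v) = 9*(C + C) = 9*(2*C) = 18*C)
(R(-1, 4)*(-1))*(-12) = ((18*(-1))*(-1))*(-12) = -18*(-1)*(-12) = 18*(-12) = -216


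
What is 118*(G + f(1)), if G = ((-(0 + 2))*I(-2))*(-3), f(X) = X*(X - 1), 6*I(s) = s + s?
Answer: -472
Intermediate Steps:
I(s) = s/3 (I(s) = (s + s)/6 = (2*s)/6 = s/3)
f(X) = X*(-1 + X)
G = -4 (G = ((-(0 + 2))*((⅓)*(-2)))*(-3) = (-1*2*(-⅔))*(-3) = -2*(-⅔)*(-3) = (4/3)*(-3) = -4)
118*(G + f(1)) = 118*(-4 + 1*(-1 + 1)) = 118*(-4 + 1*0) = 118*(-4 + 0) = 118*(-4) = -472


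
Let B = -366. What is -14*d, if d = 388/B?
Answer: 2716/183 ≈ 14.842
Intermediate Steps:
d = -194/183 (d = 388/(-366) = 388*(-1/366) = -194/183 ≈ -1.0601)
-14*d = -14*(-194/183) = 2716/183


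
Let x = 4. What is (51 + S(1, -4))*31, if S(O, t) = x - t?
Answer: 1829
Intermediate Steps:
S(O, t) = 4 - t
(51 + S(1, -4))*31 = (51 + (4 - 1*(-4)))*31 = (51 + (4 + 4))*31 = (51 + 8)*31 = 59*31 = 1829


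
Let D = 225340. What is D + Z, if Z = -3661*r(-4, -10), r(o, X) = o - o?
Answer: 225340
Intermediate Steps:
r(o, X) = 0
Z = 0 (Z = -3661*0 = 0)
D + Z = 225340 + 0 = 225340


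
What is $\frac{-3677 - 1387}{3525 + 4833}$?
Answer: $- \frac{844}{1393} \approx -0.60589$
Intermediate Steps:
$\frac{-3677 - 1387}{3525 + 4833} = - \frac{5064}{8358} = \left(-5064\right) \frac{1}{8358} = - \frac{844}{1393}$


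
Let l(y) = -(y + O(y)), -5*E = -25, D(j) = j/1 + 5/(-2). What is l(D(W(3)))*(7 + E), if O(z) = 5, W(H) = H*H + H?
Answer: -174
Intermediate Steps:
W(H) = H + H**2 (W(H) = H**2 + H = H + H**2)
D(j) = -5/2 + j (D(j) = j*1 + 5*(-1/2) = j - 5/2 = -5/2 + j)
E = 5 (E = -1/5*(-25) = 5)
l(y) = -5 - y (l(y) = -(y + 5) = -(5 + y) = -5 - y)
l(D(W(3)))*(7 + E) = (-5 - (-5/2 + 3*(1 + 3)))*(7 + 5) = (-5 - (-5/2 + 3*4))*12 = (-5 - (-5/2 + 12))*12 = (-5 - 1*19/2)*12 = (-5 - 19/2)*12 = -29/2*12 = -174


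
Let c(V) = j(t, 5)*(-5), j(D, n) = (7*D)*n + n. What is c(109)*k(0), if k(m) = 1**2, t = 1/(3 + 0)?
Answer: -250/3 ≈ -83.333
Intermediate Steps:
t = 1/3 ≈ 0.33333
j(D, n) = n + 7*D*n (j(D, n) = 7*D*n + n = n + 7*D*n)
k(m) = 1
c(V) = -250/3 (c(V) = (5*(1 + 7*(1/3)))*(-5) = (5*(1 + 7/3))*(-5) = (5*(10/3))*(-5) = (50/3)*(-5) = -250/3)
c(109)*k(0) = -250/3*1 = -250/3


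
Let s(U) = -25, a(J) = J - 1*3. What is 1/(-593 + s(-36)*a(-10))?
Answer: -1/268 ≈ -0.0037313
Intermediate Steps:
a(J) = -3 + J (a(J) = J - 3 = -3 + J)
1/(-593 + s(-36)*a(-10)) = 1/(-593 - 25*(-3 - 10)) = 1/(-593 - 25*(-13)) = 1/(-593 + 325) = 1/(-268) = -1/268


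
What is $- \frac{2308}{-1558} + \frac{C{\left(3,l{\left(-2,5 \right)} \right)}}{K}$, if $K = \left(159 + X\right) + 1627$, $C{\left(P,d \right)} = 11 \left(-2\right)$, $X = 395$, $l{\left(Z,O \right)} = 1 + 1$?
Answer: $\frac{2499736}{1698999} \approx 1.4713$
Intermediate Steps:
$l{\left(Z,O \right)} = 2$
$C{\left(P,d \right)} = -22$
$K = 2181$ ($K = \left(159 + 395\right) + 1627 = 554 + 1627 = 2181$)
$- \frac{2308}{-1558} + \frac{C{\left(3,l{\left(-2,5 \right)} \right)}}{K} = - \frac{2308}{-1558} - \frac{22}{2181} = \left(-2308\right) \left(- \frac{1}{1558}\right) - \frac{22}{2181} = \frac{1154}{779} - \frac{22}{2181} = \frac{2499736}{1698999}$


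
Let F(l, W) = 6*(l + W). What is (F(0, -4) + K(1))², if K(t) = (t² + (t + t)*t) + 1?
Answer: 400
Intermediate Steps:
K(t) = 1 + 3*t² (K(t) = (t² + (2*t)*t) + 1 = (t² + 2*t²) + 1 = 3*t² + 1 = 1 + 3*t²)
F(l, W) = 6*W + 6*l (F(l, W) = 6*(W + l) = 6*W + 6*l)
(F(0, -4) + K(1))² = ((6*(-4) + 6*0) + (1 + 3*1²))² = ((-24 + 0) + (1 + 3*1))² = (-24 + (1 + 3))² = (-24 + 4)² = (-20)² = 400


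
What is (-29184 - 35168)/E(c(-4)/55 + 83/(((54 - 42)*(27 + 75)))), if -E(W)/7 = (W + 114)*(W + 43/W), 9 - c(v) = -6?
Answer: 7641023842805760/12032632687036393 ≈ 0.63503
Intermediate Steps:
c(v) = 15 (c(v) = 9 - 1*(-6) = 9 + 6 = 15)
E(W) = -7*(114 + W)*(W + 43/W) (E(W) = -7*(W + 114)*(W + 43/W) = -7*(114 + W)*(W + 43/W))
(-29184 - 35168)/E(c(-4)/55 + 83/(((54 - 42)*(27 + 75)))) = (-29184 - 35168)/(-301 - 34314/(15/55 + 83/(((54 - 42)*(27 + 75)))) - 798*(15/55 + 83/(((54 - 42)*(27 + 75)))) - 7*(15/55 + 83/(((54 - 42)*(27 + 75))))²) = -64352/(-301 - 34314/(15*(1/55) + 83/((12*102))) - 798*(15*(1/55) + 83/((12*102))) - 7*(15*(1/55) + 83/((12*102)))²) = -64352/(-301 - 34314/(3/11 + 83/1224) - 798*(3/11 + 83/1224) - 7*(3/11 + 83/1224)²) = -64352/(-301 - 34314/4585/13464 - 798*4585/13464 - 7*(4585/13464)²) = -64352/(-301 - 34314*13464/4585 - 609805/2244 - 7*21022225/181279296) = -64352/(-301 - 66000528/655 - 609805/2244 - 147155575/181279296) = -64352/(-12032632687036393/118737938880) = -64352*(-118737938880/12032632687036393) = 7641023842805760/12032632687036393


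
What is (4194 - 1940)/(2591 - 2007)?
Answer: 1127/292 ≈ 3.8596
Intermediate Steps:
(4194 - 1940)/(2591 - 2007) = 2254/584 = 2254*(1/584) = 1127/292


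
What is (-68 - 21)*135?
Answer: -12015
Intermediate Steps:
(-68 - 21)*135 = -89*135 = -12015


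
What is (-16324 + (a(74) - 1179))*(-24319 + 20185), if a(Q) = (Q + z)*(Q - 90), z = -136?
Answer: 68256474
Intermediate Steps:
a(Q) = (-136 + Q)*(-90 + Q) (a(Q) = (Q - 136)*(Q - 90) = (-136 + Q)*(-90 + Q))
(-16324 + (a(74) - 1179))*(-24319 + 20185) = (-16324 + ((12240 + 74² - 226*74) - 1179))*(-24319 + 20185) = (-16324 + ((12240 + 5476 - 16724) - 1179))*(-4134) = (-16324 + (992 - 1179))*(-4134) = (-16324 - 187)*(-4134) = -16511*(-4134) = 68256474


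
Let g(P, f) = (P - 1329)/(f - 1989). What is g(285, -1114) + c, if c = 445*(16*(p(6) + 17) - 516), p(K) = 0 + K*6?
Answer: 15808216/107 ≈ 1.4774e+5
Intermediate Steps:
p(K) = 6*K (p(K) = 0 + 6*K = 6*K)
g(P, f) = (-1329 + P)/(-1989 + f)
c = 147740 (c = 445*(16*(6*6 + 17) - 516) = 445*(16*(36 + 17) - 516) = 445*(16*53 - 516) = 445*(848 - 516) = 445*332 = 147740)
g(285, -1114) + c = (-1329 + 285)/(-1989 - 1114) + 147740 = -1044/(-3103) + 147740 = -1/3103*(-1044) + 147740 = 36/107 + 147740 = 15808216/107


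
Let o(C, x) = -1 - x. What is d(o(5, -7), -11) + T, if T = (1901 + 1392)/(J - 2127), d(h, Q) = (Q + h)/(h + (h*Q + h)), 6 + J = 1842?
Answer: -58789/5238 ≈ -11.224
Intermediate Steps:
J = 1836 (J = -6 + 1842 = 1836)
d(h, Q) = (Q + h)/(2*h + Q*h) (d(h, Q) = (Q + h)/(h + (Q*h + h)) = (Q + h)/(h + (h + Q*h)) = (Q + h)/(2*h + Q*h))
T = -3293/291 (T = (1901 + 1392)/(1836 - 2127) = 3293/(-291) = 3293*(-1/291) = -3293/291 ≈ -11.316)
d(o(5, -7), -11) + T = (-11 + (-1 - 1*(-7)))/((-1 - 1*(-7))*(2 - 11)) - 3293/291 = (-11 + (-1 + 7))/((-1 + 7)*(-9)) - 3293/291 = -⅑*(-11 + 6)/6 - 3293/291 = (⅙)*(-⅑)*(-5) - 3293/291 = 5/54 - 3293/291 = -58789/5238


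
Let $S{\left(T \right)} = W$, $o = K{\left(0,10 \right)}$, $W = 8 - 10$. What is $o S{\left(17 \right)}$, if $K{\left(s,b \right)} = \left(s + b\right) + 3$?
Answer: $-26$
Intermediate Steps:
$K{\left(s,b \right)} = 3 + b + s$ ($K{\left(s,b \right)} = \left(b + s\right) + 3 = 3 + b + s$)
$W = -2$ ($W = 8 - 10 = -2$)
$o = 13$ ($o = 3 + 10 + 0 = 13$)
$S{\left(T \right)} = -2$
$o S{\left(17 \right)} = 13 \left(-2\right) = -26$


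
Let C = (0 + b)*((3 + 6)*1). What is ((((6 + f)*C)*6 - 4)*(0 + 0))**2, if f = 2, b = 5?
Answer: 0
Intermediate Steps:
C = 45 (C = (0 + 5)*((3 + 6)*1) = 5*(9*1) = 5*9 = 45)
((((6 + f)*C)*6 - 4)*(0 + 0))**2 = ((((6 + 2)*45)*6 - 4)*(0 + 0))**2 = (((8*45)*6 - 4)*0)**2 = ((360*6 - 4)*0)**2 = ((2160 - 4)*0)**2 = (2156*0)**2 = 0**2 = 0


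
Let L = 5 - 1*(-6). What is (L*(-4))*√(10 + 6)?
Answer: -176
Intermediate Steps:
L = 11 (L = 5 + 6 = 11)
(L*(-4))*√(10 + 6) = (11*(-4))*√(10 + 6) = -44*√16 = -44*4 = -176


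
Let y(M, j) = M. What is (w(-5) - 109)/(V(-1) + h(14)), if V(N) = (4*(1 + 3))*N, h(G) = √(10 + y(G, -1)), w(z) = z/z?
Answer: 216/29 + 27*√6/29 ≈ 9.7288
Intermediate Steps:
w(z) = 1
h(G) = √(10 + G)
V(N) = 16*N (V(N) = (4*4)*N = 16*N)
(w(-5) - 109)/(V(-1) + h(14)) = (1 - 109)/(16*(-1) + √(10 + 14)) = -108/(-16 + √24) = -108/(-16 + 2*√6)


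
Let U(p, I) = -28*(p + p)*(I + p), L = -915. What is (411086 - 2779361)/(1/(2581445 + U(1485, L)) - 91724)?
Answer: 35381835090875/1370349069207 ≈ 25.820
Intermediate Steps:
U(p, I) = -56*p*(I + p) (U(p, I) = -28*2*p*(I + p) = -56*p*(I + p))
(411086 - 2779361)/(1/(2581445 + U(1485, L)) - 91724) = (411086 - 2779361)/(1/(2581445 - 56*1485*(-915 + 1485)) - 91724) = -2368275/(1/(2581445 - 56*1485*570) - 91724) = -2368275/(1/(2581445 - 47401200) - 91724) = -2368275/(1/(-44819755) - 91724) = -2368275/(-1/44819755 - 91724) = -2368275/(-4111047207621/44819755) = -2368275*(-44819755/4111047207621) = 35381835090875/1370349069207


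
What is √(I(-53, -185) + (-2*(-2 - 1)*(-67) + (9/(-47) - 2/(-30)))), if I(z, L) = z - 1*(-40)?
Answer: I*√206327415/705 ≈ 20.375*I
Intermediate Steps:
I(z, L) = 40 + z (I(z, L) = z + 40 = 40 + z)
√(I(-53, -185) + (-2*(-2 - 1)*(-67) + (9/(-47) - 2/(-30)))) = √((40 - 53) + (-2*(-2 - 1)*(-67) + (9/(-47) - 2/(-30)))) = √(-13 + (-2*(-3)*(-67) + (9*(-1/47) - 2*(-1/30)))) = √(-13 + (6*(-67) + (-9/47 + 1/15))) = √(-13 + (-402 - 88/705)) = √(-13 - 283498/705) = √(-292663/705) = I*√206327415/705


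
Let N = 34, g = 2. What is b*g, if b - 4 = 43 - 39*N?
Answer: -2558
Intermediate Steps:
b = -1279 (b = 4 + (43 - 39*34) = 4 + (43 - 1326) = 4 - 1283 = -1279)
b*g = -1279*2 = -2558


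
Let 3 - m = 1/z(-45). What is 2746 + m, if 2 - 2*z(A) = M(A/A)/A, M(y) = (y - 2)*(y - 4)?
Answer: 85189/31 ≈ 2748.0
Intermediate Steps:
M(y) = (-4 + y)*(-2 + y) (M(y) = (-2 + y)*(-4 + y) = (-4 + y)*(-2 + y))
z(A) = 1 - 3/(2*A) (z(A) = 1 - (8 + (A/A)**2 - 6*A/A)/(2*A) = 1 - (8 + 1**2 - 6*1)/(2*A) = 1 - (8 + 1 - 6)/(2*A) = 1 - 3/(2*A))
m = 63/31 (m = 3 - 1/((-3/2 - 45)/(-45)) = 3 - 1/((-1/45*(-93/2))) = 3 - 1/31/30 = 3 - 1*30/31 = 3 - 30/31 = 63/31 ≈ 2.0323)
2746 + m = 2746 + 63/31 = 85189/31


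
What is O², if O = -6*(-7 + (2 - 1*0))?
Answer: 900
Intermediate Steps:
O = 30 (O = -6*(-7 + (2 + 0)) = -6*(-7 + 2) = -6*(-5) = 30)
O² = 30² = 900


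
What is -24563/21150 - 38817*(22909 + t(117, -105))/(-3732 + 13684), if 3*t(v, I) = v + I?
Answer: -9405674440063/105242400 ≈ -89372.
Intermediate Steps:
t(v, I) = I/3 + v/3 (t(v, I) = (v + I)/3 = (I + v)/3 = I/3 + v/3)
-24563/21150 - 38817*(22909 + t(117, -105))/(-3732 + 13684) = -24563/21150 - 38817*(22909 + ((⅓)*(-105) + (⅓)*117))/(-3732 + 13684) = -24563*1/21150 - 38817/(9952/(22909 + (-35 + 39))) = -24563/21150 - 38817/(9952/(22909 + 4)) = -24563/21150 - 38817/(9952/22913) = -24563/21150 - 38817/(9952*(1/22913)) = -24563/21150 - 38817/9952/22913 = -24563/21150 - 38817*22913/9952 = -24563/21150 - 889413921/9952 = -9405674440063/105242400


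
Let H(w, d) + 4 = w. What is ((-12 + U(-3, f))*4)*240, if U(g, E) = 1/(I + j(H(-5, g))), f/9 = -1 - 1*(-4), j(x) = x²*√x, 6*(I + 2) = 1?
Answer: -4898051712/425177 - 1679616*I/425177 ≈ -11520.0 - 3.9504*I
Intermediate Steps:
H(w, d) = -4 + w
I = -11/6 (I = -2 + (⅙)*1 = -2 + ⅙ = -11/6 ≈ -1.8333)
j(x) = x^(5/2)
f = 27 (f = 9*(-1 - 1*(-4)) = 9*(-1 + 4) = 9*3 = 27)
U(g, E) = 36*(-11/6 - 243*I)/2125885 (U(g, E) = 1/(-11/6 + (-4 - 5)^(5/2)) = 1/(-11/6 + (-9)^(5/2)) = 1/(-11/6 + 243*I) = 36*(-11/6 - 243*I)/2125885)
((-12 + U(-3, f))*4)*240 = ((-12 + (-66/2125885 - 8748*I/2125885))*4)*240 = ((-25510686/2125885 - 8748*I/2125885)*4)*240 = (-102042744/2125885 - 34992*I/2125885)*240 = -4898051712/425177 - 1679616*I/425177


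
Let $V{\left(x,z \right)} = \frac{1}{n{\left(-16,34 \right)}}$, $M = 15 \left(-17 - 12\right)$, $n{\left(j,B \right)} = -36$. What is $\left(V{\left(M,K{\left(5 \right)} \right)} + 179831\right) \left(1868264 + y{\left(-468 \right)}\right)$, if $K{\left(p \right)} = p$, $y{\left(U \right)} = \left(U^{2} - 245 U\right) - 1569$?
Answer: $\frac{14245066613785}{36} \approx 3.957 \cdot 10^{11}$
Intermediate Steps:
$y{\left(U \right)} = -1569 + U^{2} - 245 U$
$M = -435$ ($M = 15 \left(-29\right) = -435$)
$V{\left(x,z \right)} = - \frac{1}{36}$ ($V{\left(x,z \right)} = \frac{1}{-36} = - \frac{1}{36}$)
$\left(V{\left(M,K{\left(5 \right)} \right)} + 179831\right) \left(1868264 + y{\left(-468 \right)}\right) = \left(- \frac{1}{36} + 179831\right) \left(1868264 - \left(-113091 - 219024\right)\right) = \frac{6473915 \left(1868264 + \left(-1569 + 219024 + 114660\right)\right)}{36} = \frac{6473915 \left(1868264 + 332115\right)}{36} = \frac{6473915}{36} \cdot 2200379 = \frac{14245066613785}{36}$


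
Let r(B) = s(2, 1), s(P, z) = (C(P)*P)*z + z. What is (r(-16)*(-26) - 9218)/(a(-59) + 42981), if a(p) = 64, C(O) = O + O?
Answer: -9452/43045 ≈ -0.21958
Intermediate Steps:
C(O) = 2*O
s(P, z) = z + 2*z*P² (s(P, z) = ((2*P)*P)*z + z = (2*P²)*z + z = 2*z*P² + z = z + 2*z*P²)
r(B) = 9 (r(B) = 1*(1 + 2*2²) = 1*(1 + 2*4) = 1*(1 + 8) = 1*9 = 9)
(r(-16)*(-26) - 9218)/(a(-59) + 42981) = (9*(-26) - 9218)/(64 + 42981) = (-234 - 9218)/43045 = -9452*1/43045 = -9452/43045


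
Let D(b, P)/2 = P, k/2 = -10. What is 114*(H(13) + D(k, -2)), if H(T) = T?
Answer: 1026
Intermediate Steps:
k = -20 (k = 2*(-10) = -20)
D(b, P) = 2*P
114*(H(13) + D(k, -2)) = 114*(13 + 2*(-2)) = 114*(13 - 4) = 114*9 = 1026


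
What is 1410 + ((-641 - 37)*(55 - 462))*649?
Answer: 179090364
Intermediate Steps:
1410 + ((-641 - 37)*(55 - 462))*649 = 1410 - 678*(-407)*649 = 1410 + 275946*649 = 1410 + 179088954 = 179090364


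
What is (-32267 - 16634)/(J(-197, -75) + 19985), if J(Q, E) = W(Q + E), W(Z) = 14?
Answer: -48901/19999 ≈ -2.4452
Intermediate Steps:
J(Q, E) = 14
(-32267 - 16634)/(J(-197, -75) + 19985) = (-32267 - 16634)/(14 + 19985) = -48901/19999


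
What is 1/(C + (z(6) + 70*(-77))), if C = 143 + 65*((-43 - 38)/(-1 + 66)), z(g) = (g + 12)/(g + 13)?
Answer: -19/101214 ≈ -0.00018772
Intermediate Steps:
z(g) = (12 + g)/(13 + g)
C = 62 (C = 143 + 65*(-81/65) = 143 - 81 = 62)
1/(C + (z(6) + 70*(-77))) = 1/(62 + ((12 + 6)/(13 + 6) + 70*(-77))) = 1/(62 + (18/19 - 5390)) = 1/(62 - 102392/19) = 1/(-101214/19) = -19/101214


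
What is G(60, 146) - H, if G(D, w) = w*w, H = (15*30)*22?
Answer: 11416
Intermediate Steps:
H = 9900 (H = 450*22 = 9900)
G(D, w) = w²
G(60, 146) - H = 146² - 1*9900 = 21316 - 9900 = 11416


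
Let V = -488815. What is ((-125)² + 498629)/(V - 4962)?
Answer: -514254/493777 ≈ -1.0415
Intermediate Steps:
((-125)² + 498629)/(V - 4962) = ((-125)² + 498629)/(-488815 - 4962) = (15625 + 498629)/(-493777) = 514254*(-1/493777) = -514254/493777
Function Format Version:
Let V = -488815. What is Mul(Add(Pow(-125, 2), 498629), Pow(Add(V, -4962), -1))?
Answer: Rational(-514254, 493777) ≈ -1.0415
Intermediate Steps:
Mul(Add(Pow(-125, 2), 498629), Pow(Add(V, -4962), -1)) = Mul(Add(Pow(-125, 2), 498629), Pow(Add(-488815, -4962), -1)) = Mul(Add(15625, 498629), Pow(-493777, -1)) = Mul(514254, Rational(-1, 493777)) = Rational(-514254, 493777)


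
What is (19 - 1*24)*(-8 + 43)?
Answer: -175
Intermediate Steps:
(19 - 1*24)*(-8 + 43) = (19 - 24)*35 = -5*35 = -175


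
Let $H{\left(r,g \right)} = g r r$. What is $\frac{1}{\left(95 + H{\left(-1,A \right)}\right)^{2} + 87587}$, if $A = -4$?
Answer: $\frac{1}{95868} \approx 1.0431 \cdot 10^{-5}$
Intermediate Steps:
$H{\left(r,g \right)} = g r^{2}$
$\frac{1}{\left(95 + H{\left(-1,A \right)}\right)^{2} + 87587} = \frac{1}{\left(95 - 4 \left(-1\right)^{2}\right)^{2} + 87587} = \frac{1}{\left(95 - 4\right)^{2} + 87587} = \frac{1}{91^{2} + 87587} = \frac{1}{8281 + 87587} = \frac{1}{95868}$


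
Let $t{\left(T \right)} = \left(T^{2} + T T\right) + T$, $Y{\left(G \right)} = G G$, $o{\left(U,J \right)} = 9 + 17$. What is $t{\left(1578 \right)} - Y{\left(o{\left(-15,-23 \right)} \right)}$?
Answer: $4981070$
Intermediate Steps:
$o{\left(U,J \right)} = 26$
$Y{\left(G \right)} = G^{2}$
$t{\left(T \right)} = T + 2 T^{2}$ ($t{\left(T \right)} = \left(T^{2} + T^{2}\right) + T = 2 T^{2} + T = T + 2 T^{2}$)
$t{\left(1578 \right)} - Y{\left(o{\left(-15,-23 \right)} \right)} = 1578 \left(1 + 2 \cdot 1578\right) - 26^{2} = 1578 \left(1 + 3156\right) - 676 = 1578 \cdot 3157 - 676 = 4981746 - 676 = 4981070$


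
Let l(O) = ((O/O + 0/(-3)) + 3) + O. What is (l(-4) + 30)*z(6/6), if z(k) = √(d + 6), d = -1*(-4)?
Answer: 30*√10 ≈ 94.868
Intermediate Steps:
d = 4
z(k) = √10 (z(k) = √(4 + 6) = √10)
l(O) = 4 + O (l(O) = ((1 + 0*(-⅓)) + 3) + O = ((1 + 0) + 3) + O = (1 + 3) + O = 4 + O)
(l(-4) + 30)*z(6/6) = ((4 - 4) + 30)*√10 = (0 + 30)*√10 = 30*√10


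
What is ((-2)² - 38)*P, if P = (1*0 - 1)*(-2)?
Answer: -68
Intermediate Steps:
P = 2 (P = (0 - 1)*(-2) = -1*(-2) = 2)
((-2)² - 38)*P = ((-2)² - 38)*2 = (4 - 38)*2 = -34*2 = -68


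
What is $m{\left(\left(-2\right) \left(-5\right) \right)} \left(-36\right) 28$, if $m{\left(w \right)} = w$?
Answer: $-10080$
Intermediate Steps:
$m{\left(\left(-2\right) \left(-5\right) \right)} \left(-36\right) 28 = \left(-2\right) \left(-5\right) \left(-36\right) 28 = 10 \left(-36\right) 28 = \left(-360\right) 28 = -10080$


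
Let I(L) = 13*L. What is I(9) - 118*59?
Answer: -6845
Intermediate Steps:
I(9) - 118*59 = 13*9 - 118*59 = 117 - 6962 = -6845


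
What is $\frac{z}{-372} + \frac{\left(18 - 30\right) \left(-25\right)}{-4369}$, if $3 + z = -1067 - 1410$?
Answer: $\frac{86480}{13107} \approx 6.598$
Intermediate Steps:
$z = -2480$ ($z = -3 - 2477 = -2480$)
$\frac{z}{-372} + \frac{\left(18 - 30\right) \left(-25\right)}{-4369} = - \frac{2480}{-372} + \frac{\left(18 - 30\right) \left(-25\right)}{-4369} = \left(-2480\right) \left(- \frac{1}{372}\right) + \left(-12\right) \left(-25\right) \left(- \frac{1}{4369}\right) = \frac{20}{3} + 300 \left(- \frac{1}{4369}\right) = \frac{20}{3} - \frac{300}{4369} = \frac{86480}{13107}$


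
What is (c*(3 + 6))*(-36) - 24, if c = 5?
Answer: -1644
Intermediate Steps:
(c*(3 + 6))*(-36) - 24 = (5*(3 + 6))*(-36) - 24 = (5*9)*(-36) - 24 = 45*(-36) - 24 = -1620 - 24 = -1644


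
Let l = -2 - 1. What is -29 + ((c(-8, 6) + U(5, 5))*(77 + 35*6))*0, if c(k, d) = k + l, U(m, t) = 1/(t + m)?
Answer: -29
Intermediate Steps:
l = -3
U(m, t) = 1/(m + t)
c(k, d) = -3 + k (c(k, d) = k - 3 = -3 + k)
-29 + ((c(-8, 6) + U(5, 5))*(77 + 35*6))*0 = -29 + (((-3 - 8) + 1/(5 + 5))*(77 + 35*6))*0 = -29 + ((-11 + 1/10)*(77 + 210))*0 = -29 + ((-11 + ⅒)*287)*0 = -29 - 109/10*287*0 = -29 - 31283/10*0 = -29 + 0 = -29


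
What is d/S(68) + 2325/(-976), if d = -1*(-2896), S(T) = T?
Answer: 667099/16592 ≈ 40.206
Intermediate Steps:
d = 2896
d/S(68) + 2325/(-976) = 2896/68 + 2325/(-976) = 2896*(1/68) + 2325*(-1/976) = 724/17 - 2325/976 = 667099/16592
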